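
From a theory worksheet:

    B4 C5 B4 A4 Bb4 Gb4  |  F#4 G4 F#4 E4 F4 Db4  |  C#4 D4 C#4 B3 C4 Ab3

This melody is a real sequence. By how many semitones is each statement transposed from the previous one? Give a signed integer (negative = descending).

-5

The 6-note cells begin on B4, F#4, C#4 — each down a 4th from the last.
Counting half-steps from B4 to F#4: -5.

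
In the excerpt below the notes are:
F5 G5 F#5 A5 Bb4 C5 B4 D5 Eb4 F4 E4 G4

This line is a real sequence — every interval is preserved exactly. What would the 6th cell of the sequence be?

Gb2 Ab2 G2 Bb2

Unit = 4 notes; the statements start on F5, Bb4, Eb4, moving down a 5th each time.
Extending down a 5th: Ab3 → Db3 → Gb2.
From Gb2 the exact shape gives Gb2 Ab2 G2 Bb2.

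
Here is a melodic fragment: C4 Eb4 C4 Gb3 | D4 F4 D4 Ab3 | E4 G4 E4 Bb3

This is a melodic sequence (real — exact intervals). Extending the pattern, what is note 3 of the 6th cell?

Grouping in 4s, the 3rd note of each cell is C4, D4, E4.
Each moves up a 2nd. Continuing: F#4 → G#4 → A#4.

A#4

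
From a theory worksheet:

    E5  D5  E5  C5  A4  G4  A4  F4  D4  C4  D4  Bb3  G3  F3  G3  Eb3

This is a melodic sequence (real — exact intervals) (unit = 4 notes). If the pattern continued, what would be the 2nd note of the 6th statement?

With 4-note cells, note 2 of each statement runs D5, G4, C4, F3.
Each moves down a 5th. Continuing: Bb2 → Eb2.

Eb2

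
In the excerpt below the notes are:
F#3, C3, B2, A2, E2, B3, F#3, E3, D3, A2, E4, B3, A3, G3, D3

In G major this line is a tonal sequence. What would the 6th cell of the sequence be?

G5 D5 C5 B4 F#4

Unit = 5 notes; the statements start on F#3, B3, E4, moving up a 4th each time.
Continuing the starts: A4 → D5 → G5.
So cell 6 is G5 D5 C5 B4 F#4.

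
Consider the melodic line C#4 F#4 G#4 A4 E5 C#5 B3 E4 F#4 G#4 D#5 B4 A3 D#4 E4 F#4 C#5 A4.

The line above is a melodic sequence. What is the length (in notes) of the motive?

Try groups of 6 (3 cells in 18 notes):
C#4 F#4 G#4 A4 E5 C#5 | B3 E4 F#4 G#4 D#5 B4 | A3 D#4 E4 F#4 C#5 A4
That's a consistent down a 2nd shift per cell, and no other grouping gives one.

6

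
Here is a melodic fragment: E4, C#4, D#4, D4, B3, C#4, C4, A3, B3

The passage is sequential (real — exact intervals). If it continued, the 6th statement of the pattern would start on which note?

Gb3

With a 3-note motive the entries are E4, D4, C4, each down a 2nd from the previous.
Continuing: Bb3 → Ab3 → Gb3. Statement 6 starts on Gb3.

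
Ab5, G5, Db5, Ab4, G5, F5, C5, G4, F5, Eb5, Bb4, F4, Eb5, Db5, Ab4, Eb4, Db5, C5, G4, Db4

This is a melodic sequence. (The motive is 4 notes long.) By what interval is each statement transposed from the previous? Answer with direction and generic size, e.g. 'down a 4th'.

down a 2nd

Taking 4-note groups, the heads are Ab5, G5, F5, Eb5, Db5: the pattern moves down a 2nd.
Ab5 to G5 is down a 2nd.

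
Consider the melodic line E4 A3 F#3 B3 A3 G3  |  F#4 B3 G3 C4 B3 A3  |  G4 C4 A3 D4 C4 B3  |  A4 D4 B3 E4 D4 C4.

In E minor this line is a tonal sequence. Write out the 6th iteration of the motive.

The 6-note cells begin on E4, F#4, G4, A4 — each up a 2nd from the last.
Carrying on: B4 → C5.
Statement 6 starts on C5 and keeps the same diatonic contour: C5 F#4 D4 G4 F#4 E4.

C5 F#4 D4 G4 F#4 E4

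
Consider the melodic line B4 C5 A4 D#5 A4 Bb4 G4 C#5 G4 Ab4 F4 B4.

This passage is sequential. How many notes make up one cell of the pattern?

Try groups of 4 (3 cells in 12 notes):
B4 C5 A4 D#5 | A4 Bb4 G4 C#5 | G4 Ab4 F4 B4
That's a consistent down a 2nd shift per cell, and no other grouping gives one.

4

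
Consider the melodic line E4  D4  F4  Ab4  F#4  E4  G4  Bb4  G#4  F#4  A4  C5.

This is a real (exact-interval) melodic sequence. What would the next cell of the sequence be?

With a 4-note motive the entries are E4, F#4, G#4, each up a 2nd from the previous.
So cell 4 is A#4 G#4 B4 D5.

A#4 G#4 B4 D5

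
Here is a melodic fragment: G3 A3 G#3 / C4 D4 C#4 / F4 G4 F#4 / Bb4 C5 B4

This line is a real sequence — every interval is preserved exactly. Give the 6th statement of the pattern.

Ab5 Bb5 A5

The 3-note cells begin on G3, C4, F4, Bb4 — each up a 4th from the last.
Extending up a 4th: Eb5 → Ab5.
So cell 6 is Ab5 Bb5 A5.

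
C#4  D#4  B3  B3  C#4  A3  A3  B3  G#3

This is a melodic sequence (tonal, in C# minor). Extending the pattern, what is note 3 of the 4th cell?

Grouping in 3s, the 3rd note of each cell is B3, A3, G#3.
One more down a 2nd gives F#3.

F#3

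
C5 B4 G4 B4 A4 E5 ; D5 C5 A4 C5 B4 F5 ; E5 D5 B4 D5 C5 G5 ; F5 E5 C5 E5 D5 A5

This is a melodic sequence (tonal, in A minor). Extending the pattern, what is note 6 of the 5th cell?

B5

With 6-note cells, note 6 of each statement runs E5, F5, G5, A5.
Each moves up a 2nd; the next is B5.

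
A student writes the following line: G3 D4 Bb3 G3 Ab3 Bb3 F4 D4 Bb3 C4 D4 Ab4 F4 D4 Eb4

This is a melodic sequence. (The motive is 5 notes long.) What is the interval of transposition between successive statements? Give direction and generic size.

With a 5-note motive the entries are G3, Bb3, D4, each up a 3rd from the previous.
G3 to Bb3 is up a 3rd.

up a 3rd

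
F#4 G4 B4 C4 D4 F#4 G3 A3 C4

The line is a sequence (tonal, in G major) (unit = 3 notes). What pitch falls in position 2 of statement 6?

F#2

Grouping in 3s, the 2nd note of each cell is G4, D4, A3.
Each moves down a 4th. Continuing: E3 → B2 → F#2.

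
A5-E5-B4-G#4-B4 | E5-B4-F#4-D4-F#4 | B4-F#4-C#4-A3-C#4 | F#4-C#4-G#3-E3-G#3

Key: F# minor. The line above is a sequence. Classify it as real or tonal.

Every note is diatonic to F# minor.
Cell 1 has -3 semitones from note 3 to 4, but cell 2 has -4 — the interval quality changes while the contour stays the same, which is the hallmark of a tonal sequence.

tonal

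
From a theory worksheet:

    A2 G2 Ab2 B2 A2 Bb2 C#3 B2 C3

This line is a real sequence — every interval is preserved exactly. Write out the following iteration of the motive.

D#3 C#3 D3

Taking 3-note groups, the heads are A2, B2, C#3: the pattern moves up a 2nd.
Statement 4 starts on D#3 and keeps the same exact contour: D#3 C#3 D3.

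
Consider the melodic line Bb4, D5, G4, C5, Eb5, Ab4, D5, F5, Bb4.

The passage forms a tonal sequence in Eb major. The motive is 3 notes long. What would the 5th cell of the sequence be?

Taking 3-note groups, the heads are Bb4, C5, D5: the pattern moves up a 2nd.
Continuing the starts: Eb5 → F5.
Statement 5 starts on F5 and keeps the same diatonic contour: F5 Ab5 D5.

F5 Ab5 D5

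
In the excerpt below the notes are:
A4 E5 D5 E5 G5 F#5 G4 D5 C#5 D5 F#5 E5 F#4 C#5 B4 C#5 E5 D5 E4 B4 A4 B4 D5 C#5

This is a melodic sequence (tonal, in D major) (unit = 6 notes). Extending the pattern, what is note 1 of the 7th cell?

B3

With 6-note cells, note 1 of each statement runs A4, G4, F#4, E4.
Extending down a 2nd: D4 → C#4 → B3.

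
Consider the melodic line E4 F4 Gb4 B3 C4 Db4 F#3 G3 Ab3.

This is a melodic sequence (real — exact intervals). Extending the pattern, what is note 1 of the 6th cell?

Grouping in 3s, the 1st note of each cell is E4, B3, F#3.
Extending down a 4th: C#3 → G#2 → D#2.

D#2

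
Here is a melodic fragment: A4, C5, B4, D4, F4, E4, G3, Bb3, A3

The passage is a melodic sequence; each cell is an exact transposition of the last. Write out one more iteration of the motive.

Taking 3-note groups, the heads are A4, D4, G3: the pattern moves down a 5th.
From C3 the exact shape gives C3 Eb3 D3.

C3 Eb3 D3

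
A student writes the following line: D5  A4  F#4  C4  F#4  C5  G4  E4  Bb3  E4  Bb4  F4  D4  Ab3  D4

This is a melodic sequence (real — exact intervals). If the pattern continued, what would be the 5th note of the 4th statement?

C4

With 5-note cells, note 5 of each statement runs F#4, E4, D4.
One more down a 2nd gives C4.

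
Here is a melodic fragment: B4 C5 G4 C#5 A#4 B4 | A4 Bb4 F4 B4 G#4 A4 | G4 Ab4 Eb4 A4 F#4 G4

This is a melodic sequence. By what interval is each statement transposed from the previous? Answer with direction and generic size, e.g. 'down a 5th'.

down a 2nd

The 6-note cells begin on B4, A4, G4 — each down a 2nd from the last.
B4 to A4 is down a 2nd.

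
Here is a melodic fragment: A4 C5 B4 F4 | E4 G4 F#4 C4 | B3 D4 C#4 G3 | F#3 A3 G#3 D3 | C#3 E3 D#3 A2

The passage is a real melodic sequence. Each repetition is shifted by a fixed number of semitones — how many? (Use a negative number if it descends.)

Taking 4-note groups, the heads are A4, E4, B3, F#3, C#3: the pattern moves down a 4th.
Counting half-steps from A4 to E4: -5.

-5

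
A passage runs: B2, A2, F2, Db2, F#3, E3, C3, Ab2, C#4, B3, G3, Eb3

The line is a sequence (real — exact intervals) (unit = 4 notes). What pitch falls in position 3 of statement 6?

The unit is 4 notes. Position-3 pitches of the 3 shown cells: F2, C3, G3.
Carrying that up a 5th forward: D4 → A4 → E5.

E5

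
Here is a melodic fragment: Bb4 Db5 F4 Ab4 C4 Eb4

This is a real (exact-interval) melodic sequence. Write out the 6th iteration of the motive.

A2 C3

With a 2-note motive the entries are Bb4, F4, C4, each down a 4th from the previous.
Extending down a 4th: G3 → D3 → A2.
From A2 the exact shape gives A2 C3.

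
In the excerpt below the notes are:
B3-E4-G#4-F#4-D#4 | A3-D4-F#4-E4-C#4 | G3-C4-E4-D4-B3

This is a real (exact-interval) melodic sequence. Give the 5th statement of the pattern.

Unit = 5 notes; the statements start on B3, A3, G3, moving down a 2nd each time.
Continuing the starts: F3 → Eb3.
From Eb3 the exact shape gives Eb3 Ab3 C4 Bb3 G3.

Eb3 Ab3 C4 Bb3 G3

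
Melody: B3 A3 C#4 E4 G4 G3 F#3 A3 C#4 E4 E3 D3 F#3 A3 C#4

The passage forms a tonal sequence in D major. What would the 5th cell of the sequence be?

A2 G2 B2 D3 F#3

Unit = 5 notes; the statements start on B3, G3, E3, moving down a 3rd each time.
Extending down a 3rd: C#3 → A2.
From A2 the diatonic shape gives A2 G2 B2 D3 F#3.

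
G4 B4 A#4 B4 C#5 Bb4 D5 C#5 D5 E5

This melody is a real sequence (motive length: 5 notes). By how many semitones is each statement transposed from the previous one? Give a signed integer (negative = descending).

3

With a 5-note motive the entries are G4, Bb4, each up a 3rd from the previous.
G4 to Bb4 spans +3 semitones.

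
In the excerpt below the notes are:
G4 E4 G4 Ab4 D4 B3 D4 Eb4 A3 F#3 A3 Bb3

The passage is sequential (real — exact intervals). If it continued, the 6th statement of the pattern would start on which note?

Taking 4-note groups, the heads are G4, D4, A3: the pattern moves down a 4th.
Extending the heads down a 4th: E3 → B2 → F#2.

F#2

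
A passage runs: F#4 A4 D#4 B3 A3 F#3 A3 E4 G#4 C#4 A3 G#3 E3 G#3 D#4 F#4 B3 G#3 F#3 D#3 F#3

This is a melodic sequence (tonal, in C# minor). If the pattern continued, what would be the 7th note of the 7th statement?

Grouping in 7s, the 7th note of each cell is A3, G#3, F#3.
Extending down a 2nd: E3 → D#3 → C#3 → B2.

B2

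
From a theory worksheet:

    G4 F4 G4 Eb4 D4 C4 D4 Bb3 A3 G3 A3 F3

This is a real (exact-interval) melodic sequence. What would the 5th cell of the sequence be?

The 4-note cells begin on G4, D4, A3 — each down a 4th from the last.
Carrying on: E3 → B2.
So cell 5 is B2 A2 B2 G2.

B2 A2 B2 G2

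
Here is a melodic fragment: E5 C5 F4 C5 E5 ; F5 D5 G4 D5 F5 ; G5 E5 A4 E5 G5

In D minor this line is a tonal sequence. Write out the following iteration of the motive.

With a 5-note motive the entries are E5, F5, G5, each up a 2nd from the previous.
From A5 the diatonic shape gives A5 F5 Bb4 F5 A5.

A5 F5 Bb4 F5 A5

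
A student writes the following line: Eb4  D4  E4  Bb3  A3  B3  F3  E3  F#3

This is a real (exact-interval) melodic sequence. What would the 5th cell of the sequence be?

G2 F#2 G#2

Unit = 3 notes; the statements start on Eb4, Bb3, F3, moving down a 4th each time.
Extending down a 4th: C3 → G2.
From G2 the exact shape gives G2 F#2 G#2.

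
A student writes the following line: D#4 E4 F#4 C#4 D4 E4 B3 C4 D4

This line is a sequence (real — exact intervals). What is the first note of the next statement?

A3

Unit = 3 notes; the statements start on D#4, C#4, B3, moving down a 2nd each time.
The next head, down a 2nd from B3, is A3.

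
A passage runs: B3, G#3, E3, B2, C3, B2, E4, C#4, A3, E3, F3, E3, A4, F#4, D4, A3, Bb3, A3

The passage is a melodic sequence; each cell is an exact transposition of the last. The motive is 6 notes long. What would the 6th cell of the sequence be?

C6 A5 F5 C5 Db5 C5

With a 6-note motive the entries are B3, E4, A4, each up a 4th from the previous.
Carrying on: D5 → G5 → C6.
Statement 6 starts on C6 and keeps the same exact contour: C6 A5 F5 C5 Db5 C5.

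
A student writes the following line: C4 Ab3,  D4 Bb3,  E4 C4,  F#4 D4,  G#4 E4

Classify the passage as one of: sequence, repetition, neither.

Each 2-note cell is the previous one transposed up a 2nd.

sequence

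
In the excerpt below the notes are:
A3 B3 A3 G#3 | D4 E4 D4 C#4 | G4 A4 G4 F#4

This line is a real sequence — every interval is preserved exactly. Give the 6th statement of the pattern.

Bb5 C6 Bb5 A5

Taking 4-note groups, the heads are A3, D4, G4: the pattern moves up a 4th.
Continuing the starts: C5 → F5 → Bb5.
From Bb5 the exact shape gives Bb5 C6 Bb5 A5.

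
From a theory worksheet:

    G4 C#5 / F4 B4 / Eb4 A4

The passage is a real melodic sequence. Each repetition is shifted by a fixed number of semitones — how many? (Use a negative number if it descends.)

With a 2-note motive the entries are G4, F4, Eb4, each down a 2nd from the previous.
Counting half-steps from G4 to F4: -2.

-2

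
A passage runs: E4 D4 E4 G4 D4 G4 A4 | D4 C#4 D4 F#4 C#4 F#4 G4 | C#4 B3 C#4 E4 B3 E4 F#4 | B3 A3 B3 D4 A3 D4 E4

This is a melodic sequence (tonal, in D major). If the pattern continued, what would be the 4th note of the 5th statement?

With 7-note cells, note 4 of each statement runs G4, F#4, E4, D4.
One more down a 2nd gives C#4.

C#4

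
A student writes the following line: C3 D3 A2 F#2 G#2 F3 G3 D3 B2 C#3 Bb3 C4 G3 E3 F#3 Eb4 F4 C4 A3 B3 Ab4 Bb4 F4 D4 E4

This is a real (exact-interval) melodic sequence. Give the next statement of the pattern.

Db5 Eb5 Bb4 G4 A4

Unit = 5 notes; the statements start on C3, F3, Bb3, Eb4, Ab4, moving up a 4th each time.
So cell 6 is Db5 Eb5 Bb4 G4 A4.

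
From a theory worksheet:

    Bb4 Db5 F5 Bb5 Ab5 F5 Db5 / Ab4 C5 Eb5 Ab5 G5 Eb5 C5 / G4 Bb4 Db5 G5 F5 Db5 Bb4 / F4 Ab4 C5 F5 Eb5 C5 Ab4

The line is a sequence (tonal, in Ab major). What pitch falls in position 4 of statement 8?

With 7-note cells, note 4 of each statement runs Bb5, Ab5, G5, F5.
Carrying that down a 2nd forward: Eb5 → Db5 → C5 → Bb4.

Bb4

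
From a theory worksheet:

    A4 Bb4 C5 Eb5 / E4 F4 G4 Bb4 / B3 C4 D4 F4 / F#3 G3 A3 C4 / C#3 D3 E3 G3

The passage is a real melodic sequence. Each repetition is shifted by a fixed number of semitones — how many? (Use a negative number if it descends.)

-5

With a 4-note motive the entries are A4, E4, B3, F#3, C#3, each down a 4th from the previous.
Counting half-steps from A4 to E4: -5.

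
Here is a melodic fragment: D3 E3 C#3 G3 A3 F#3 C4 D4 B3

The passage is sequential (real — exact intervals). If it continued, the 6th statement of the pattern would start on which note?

The 3-note cells begin on D3, G3, C4 — each up a 4th from the last.
Continuing: F4 → Bb4 → Eb5. Statement 6 starts on Eb5.

Eb5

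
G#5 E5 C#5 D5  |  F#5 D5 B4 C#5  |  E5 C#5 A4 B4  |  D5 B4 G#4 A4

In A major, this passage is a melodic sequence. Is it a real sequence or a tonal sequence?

Every note is diatonic to A major.
Cell 1 has +1 semitones from note 3 to 4, but cell 2 has +2 — the interval quality changes while the contour stays the same, which is the hallmark of a tonal sequence.

tonal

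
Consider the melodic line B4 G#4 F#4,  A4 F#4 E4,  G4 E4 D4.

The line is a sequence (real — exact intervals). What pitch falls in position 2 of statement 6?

The unit is 3 notes. Position-2 pitches of the 3 shown cells: G#4, F#4, E4.
Each moves down a 2nd. Continuing: D4 → C4 → Bb3.

Bb3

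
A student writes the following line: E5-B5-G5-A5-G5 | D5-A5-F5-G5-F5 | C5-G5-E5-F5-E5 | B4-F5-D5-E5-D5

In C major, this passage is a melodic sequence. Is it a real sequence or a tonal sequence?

tonal

Every note is diatonic to C major.
Cell 1 has -4 semitones from note 2 to 3, but cell 3 has -3 — the interval quality changes while the contour stays the same, which is the hallmark of a tonal sequence.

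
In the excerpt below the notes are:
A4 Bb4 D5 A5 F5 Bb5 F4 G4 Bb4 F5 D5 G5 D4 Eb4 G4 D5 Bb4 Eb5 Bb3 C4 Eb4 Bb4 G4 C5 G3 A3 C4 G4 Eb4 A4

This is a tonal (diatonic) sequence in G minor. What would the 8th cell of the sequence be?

Unit = 6 notes; the statements start on A4, F4, D4, Bb3, G3, moving down a 3rd each time.
Continuing the starts: Eb3 → C3 → A2.
Statement 8 starts on A2 and keeps the same diatonic contour: A2 Bb2 D3 A3 F3 Bb3.

A2 Bb2 D3 A3 F3 Bb3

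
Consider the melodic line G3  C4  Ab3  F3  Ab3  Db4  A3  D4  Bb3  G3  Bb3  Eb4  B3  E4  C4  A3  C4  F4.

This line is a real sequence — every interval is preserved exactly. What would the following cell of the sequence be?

C#4 F#4 D4 B3 D4 G4

Taking 6-note groups, the heads are G3, A3, B3: the pattern moves up a 2nd.
Statement 4 starts on C#4 and keeps the same exact contour: C#4 F#4 D4 B3 D4 G4.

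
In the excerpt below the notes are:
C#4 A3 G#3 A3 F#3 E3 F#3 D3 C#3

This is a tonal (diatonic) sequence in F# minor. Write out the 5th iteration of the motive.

B2 G#2 F#2

Taking 3-note groups, the heads are C#4, A3, F#3: the pattern moves down a 3rd.
Extending down a 3rd: D3 → B2.
So cell 5 is B2 G#2 F#2.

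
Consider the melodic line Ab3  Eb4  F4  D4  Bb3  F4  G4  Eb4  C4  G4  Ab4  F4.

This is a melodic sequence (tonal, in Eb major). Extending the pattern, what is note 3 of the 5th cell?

C5

With 4-note cells, note 3 of each statement runs F4, G4, Ab4.
Carrying that up a 2nd forward: Bb4 → C5.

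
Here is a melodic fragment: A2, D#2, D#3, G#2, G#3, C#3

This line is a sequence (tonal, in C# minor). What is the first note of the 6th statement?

B4

With a 2-note motive the entries are A2, D#3, G#3, each up a 4th from the previous.
Extending the heads up a 4th: C#4 → F#4 → B4.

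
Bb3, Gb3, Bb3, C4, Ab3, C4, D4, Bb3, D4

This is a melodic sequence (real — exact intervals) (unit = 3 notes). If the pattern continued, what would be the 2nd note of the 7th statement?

F#4

The unit is 3 notes. Position-2 pitches of the 3 shown cells: Gb3, Ab3, Bb3.
Each moves up a 2nd. Continuing: C4 → D4 → E4 → F#4.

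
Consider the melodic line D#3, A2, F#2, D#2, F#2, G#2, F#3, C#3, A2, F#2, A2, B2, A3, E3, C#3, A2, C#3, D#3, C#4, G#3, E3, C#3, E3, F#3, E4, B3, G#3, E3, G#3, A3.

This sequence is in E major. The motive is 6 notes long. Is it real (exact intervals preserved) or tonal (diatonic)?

Every note is diatonic to E major.
Cell 1 has -6 semitones from note 1 to 2, but cell 2 has -5 — the interval quality changes while the contour stays the same, which is the hallmark of a tonal sequence.

tonal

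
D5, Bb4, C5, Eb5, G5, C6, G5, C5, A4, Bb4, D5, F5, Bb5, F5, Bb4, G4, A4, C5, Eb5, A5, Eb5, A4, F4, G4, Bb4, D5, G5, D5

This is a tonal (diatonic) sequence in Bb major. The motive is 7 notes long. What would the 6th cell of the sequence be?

F4 D4 Eb4 G4 Bb4 Eb5 Bb4

Taking 7-note groups, the heads are D5, C5, Bb4, A4: the pattern moves down a 2nd.
Carrying on: G4 → F4.
So cell 6 is F4 D4 Eb4 G4 Bb4 Eb5 Bb4.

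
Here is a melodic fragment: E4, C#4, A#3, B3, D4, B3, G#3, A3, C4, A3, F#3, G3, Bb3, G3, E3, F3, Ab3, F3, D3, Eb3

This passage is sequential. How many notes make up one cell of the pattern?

4

Try groups of 4 (5 cells in 20 notes):
E4 C#4 A#3 B3 | D4 B3 G#3 A3 | C4 A3 F#3 G3 | Bb3 G3 E3 F3 | Ab3 F3 D3 Eb3
That's a consistent down a 2nd shift per cell, and no other grouping gives one.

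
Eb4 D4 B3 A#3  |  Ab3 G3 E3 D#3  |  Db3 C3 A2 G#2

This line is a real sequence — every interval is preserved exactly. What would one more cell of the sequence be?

Gb2 F2 D2 C#2

With a 4-note motive the entries are Eb4, Ab3, Db3, each down a 5th from the previous.
So cell 4 is Gb2 F2 D2 C#2.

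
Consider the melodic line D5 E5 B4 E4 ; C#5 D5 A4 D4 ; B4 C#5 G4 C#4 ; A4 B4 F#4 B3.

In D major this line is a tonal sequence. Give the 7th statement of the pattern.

E4 F#4 C#4 F#3

Unit = 4 notes; the statements start on D5, C#5, B4, A4, moving down a 2nd each time.
Carrying on: G4 → F#4 → E4.
So cell 7 is E4 F#4 C#4 F#3.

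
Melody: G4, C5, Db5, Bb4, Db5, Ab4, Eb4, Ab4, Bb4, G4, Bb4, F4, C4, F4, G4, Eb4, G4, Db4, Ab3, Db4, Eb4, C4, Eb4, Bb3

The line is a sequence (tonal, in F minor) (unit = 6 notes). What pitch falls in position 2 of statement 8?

With 6-note cells, note 2 of each statement runs C5, Ab4, F4, Db4.
Carrying that down a 3rd forward: Bb3 → G3 → Eb3 → C3.

C3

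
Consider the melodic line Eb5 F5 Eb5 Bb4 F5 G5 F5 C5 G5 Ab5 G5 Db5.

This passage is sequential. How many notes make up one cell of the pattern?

Try groups of 4 (3 cells in 12 notes):
Eb5 F5 Eb5 Bb4 | F5 G5 F5 C5 | G5 Ab5 G5 Db5
That's a consistent up a 2nd shift per cell, and no other grouping gives one.

4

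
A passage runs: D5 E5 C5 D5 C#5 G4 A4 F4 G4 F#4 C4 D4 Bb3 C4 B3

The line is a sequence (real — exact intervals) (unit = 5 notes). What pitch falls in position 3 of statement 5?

Grouping in 5s, the 3rd note of each cell is C5, F4, Bb3.
Carrying that down a 5th forward: Eb3 → Ab2.

Ab2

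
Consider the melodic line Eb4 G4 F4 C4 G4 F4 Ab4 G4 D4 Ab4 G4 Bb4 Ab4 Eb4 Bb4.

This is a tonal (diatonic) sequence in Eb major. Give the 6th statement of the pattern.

C5 Eb5 D5 Ab4 Eb5

Unit = 5 notes; the statements start on Eb4, F4, G4, moving up a 2nd each time.
Continuing the starts: Ab4 → Bb4 → C5.
Statement 6 starts on C5 and keeps the same diatonic contour: C5 Eb5 D5 Ab4 Eb5.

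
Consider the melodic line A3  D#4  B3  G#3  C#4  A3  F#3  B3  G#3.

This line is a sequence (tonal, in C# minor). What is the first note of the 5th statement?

D#3

With a 3-note motive the entries are A3, G#3, F#3, each down a 2nd from the previous.
Continuing: E3 → D#3. Statement 5 starts on D#3.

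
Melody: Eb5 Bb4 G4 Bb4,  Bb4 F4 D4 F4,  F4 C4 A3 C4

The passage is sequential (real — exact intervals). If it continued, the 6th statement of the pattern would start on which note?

D3

With a 4-note motive the entries are Eb5, Bb4, F4, each down a 4th from the previous.
Continuing: C4 → G3 → D3. Statement 6 starts on D3.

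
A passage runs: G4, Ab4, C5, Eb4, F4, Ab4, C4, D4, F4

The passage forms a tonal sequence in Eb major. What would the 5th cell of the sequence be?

F3 G3 Bb3

The 3-note cells begin on G4, Eb4, C4 — each down a 3rd from the last.
Extending down a 3rd: Ab3 → F3.
From F3 the diatonic shape gives F3 G3 Bb3.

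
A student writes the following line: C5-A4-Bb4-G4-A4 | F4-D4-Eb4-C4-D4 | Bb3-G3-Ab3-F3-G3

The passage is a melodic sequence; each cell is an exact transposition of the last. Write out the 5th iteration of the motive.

Ab2 F2 Gb2 Eb2 F2

The 5-note cells begin on C5, F4, Bb3 — each down a 5th from the last.
Extending down a 5th: Eb3 → Ab2.
From Ab2 the exact shape gives Ab2 F2 Gb2 Eb2 F2.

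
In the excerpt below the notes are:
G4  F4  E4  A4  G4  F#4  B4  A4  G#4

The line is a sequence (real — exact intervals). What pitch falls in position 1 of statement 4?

Grouping in 3s, the 1st note of each cell is G4, A4, B4.
From B4, up a 2nd gives C#5.

C#5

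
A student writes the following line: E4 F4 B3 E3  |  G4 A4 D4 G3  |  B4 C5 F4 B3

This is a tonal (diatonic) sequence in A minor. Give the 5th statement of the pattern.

F5 G5 C5 F4

Unit = 4 notes; the statements start on E4, G4, B4, moving up a 3rd each time.
Extending up a 3rd: D5 → F5.
So cell 5 is F5 G5 C5 F4.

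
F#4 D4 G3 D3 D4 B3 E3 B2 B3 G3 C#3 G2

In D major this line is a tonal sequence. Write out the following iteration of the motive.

Unit = 4 notes; the statements start on F#4, D4, B3, moving down a 3rd each time.
From G3 the diatonic shape gives G3 E3 A2 E2.

G3 E3 A2 E2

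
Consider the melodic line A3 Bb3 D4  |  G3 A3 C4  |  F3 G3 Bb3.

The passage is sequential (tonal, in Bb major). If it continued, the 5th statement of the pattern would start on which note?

D3

Taking 3-note groups, the heads are A3, G3, F3: the pattern moves down a 2nd.
Extending the heads down a 2nd: Eb3 → D3.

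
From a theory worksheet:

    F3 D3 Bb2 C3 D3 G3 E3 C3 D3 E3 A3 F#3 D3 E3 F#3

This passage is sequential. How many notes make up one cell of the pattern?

There are 15 notes; a 5-note unit gives 3 cells:
F3 D3 Bb2 C3 D3 | G3 E3 C3 D3 E3 | A3 F#3 D3 E3 F#3
That's a consistent up a 2nd shift per cell, and no other grouping gives one.

5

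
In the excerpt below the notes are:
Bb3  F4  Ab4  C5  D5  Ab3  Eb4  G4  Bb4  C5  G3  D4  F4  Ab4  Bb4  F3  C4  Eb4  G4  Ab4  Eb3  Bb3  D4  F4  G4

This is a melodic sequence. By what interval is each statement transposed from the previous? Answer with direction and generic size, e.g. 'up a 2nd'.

With a 5-note motive the entries are Bb3, Ab3, G3, F3, Eb3, each down a 2nd from the previous.
Bb3 to Ab3 is down a 2nd.

down a 2nd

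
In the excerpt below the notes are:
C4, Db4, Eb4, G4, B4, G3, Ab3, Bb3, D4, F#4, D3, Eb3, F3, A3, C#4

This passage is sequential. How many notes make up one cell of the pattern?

5

There are 15 notes; a 5-note unit gives 3 cells:
C4 Db4 Eb4 G4 B4 | G3 Ab3 Bb3 D4 F#4 | D3 Eb3 F3 A3 C#4
That's a consistent down a 4th shift per cell, and no other grouping gives one.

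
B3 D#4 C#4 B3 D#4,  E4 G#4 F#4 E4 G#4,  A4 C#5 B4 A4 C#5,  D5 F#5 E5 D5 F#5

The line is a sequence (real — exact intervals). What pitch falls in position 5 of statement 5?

B5

With 5-note cells, note 5 of each statement runs D#4, G#4, C#5, F#5.
Each moves up a 4th; the next is B5.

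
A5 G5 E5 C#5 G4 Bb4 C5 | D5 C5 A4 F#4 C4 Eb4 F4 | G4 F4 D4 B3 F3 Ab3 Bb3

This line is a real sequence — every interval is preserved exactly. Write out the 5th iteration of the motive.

Unit = 7 notes; the statements start on A5, D5, G4, moving down a 5th each time.
Continuing the starts: C4 → F3.
Statement 5 starts on F3 and keeps the same exact contour: F3 Eb3 C3 A2 Eb2 Gb2 Ab2.

F3 Eb3 C3 A2 Eb2 Gb2 Ab2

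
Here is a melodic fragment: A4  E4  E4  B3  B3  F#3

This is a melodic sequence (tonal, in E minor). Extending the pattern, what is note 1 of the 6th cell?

G2

With 2-note cells, note 1 of each statement runs A4, E4, B3.
Each moves down a 4th. Continuing: F#3 → C3 → G2.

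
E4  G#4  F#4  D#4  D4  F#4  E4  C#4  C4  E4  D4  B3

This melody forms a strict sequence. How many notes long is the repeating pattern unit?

4

There are 12 notes; a 4-note unit gives 3 cells:
E4 G#4 F#4 D#4 | D4 F#4 E4 C#4 | C4 E4 D4 B3
Every group is a transposition down a 2nd of the one before; no shorter unit works.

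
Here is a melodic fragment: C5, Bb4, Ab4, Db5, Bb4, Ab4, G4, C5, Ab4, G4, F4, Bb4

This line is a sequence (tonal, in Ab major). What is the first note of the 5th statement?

With a 4-note motive the entries are C5, Bb4, Ab4, each down a 2nd from the previous.
Continuing: G4 → F4. Statement 5 starts on F4.

F4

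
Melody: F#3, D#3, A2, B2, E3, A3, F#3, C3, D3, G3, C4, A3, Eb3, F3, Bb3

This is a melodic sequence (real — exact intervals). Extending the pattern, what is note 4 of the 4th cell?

The unit is 5 notes. Position-4 pitches of the 3 shown cells: B2, D3, F3.
Each moves up a 3rd; the next is Ab3.

Ab3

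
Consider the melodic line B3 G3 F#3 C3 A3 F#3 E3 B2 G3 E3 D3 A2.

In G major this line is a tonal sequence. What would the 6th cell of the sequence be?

With a 4-note motive the entries are B3, A3, G3, each down a 2nd from the previous.
Carrying on: F#3 → E3 → D3.
So cell 6 is D3 B2 A2 E2.

D3 B2 A2 E2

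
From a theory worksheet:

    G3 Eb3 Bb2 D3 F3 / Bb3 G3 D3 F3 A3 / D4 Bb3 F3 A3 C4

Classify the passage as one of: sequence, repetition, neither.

Each 5-note cell is the previous one transposed up a 3rd.

sequence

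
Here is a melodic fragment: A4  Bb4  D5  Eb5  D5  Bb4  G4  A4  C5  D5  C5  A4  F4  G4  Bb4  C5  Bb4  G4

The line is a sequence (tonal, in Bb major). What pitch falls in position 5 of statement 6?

The unit is 6 notes. Position-5 pitches of the 3 shown cells: D5, C5, Bb4.
Carrying that down a 2nd forward: A4 → G4 → F4.

F4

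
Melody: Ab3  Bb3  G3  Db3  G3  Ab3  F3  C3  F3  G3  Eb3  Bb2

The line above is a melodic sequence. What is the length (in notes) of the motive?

4

There are 12 notes; a 4-note unit gives 3 cells:
Ab3 Bb3 G3 Db3 | G3 Ab3 F3 C3 | F3 G3 Eb3 Bb2
Each cell is the previous one down a 2nd — so the unit is 4 notes.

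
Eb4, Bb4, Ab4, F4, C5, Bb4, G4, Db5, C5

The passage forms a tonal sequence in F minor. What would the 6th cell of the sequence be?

Taking 3-note groups, the heads are Eb4, F4, G4: the pattern moves up a 2nd.
Continuing the starts: Ab4 → Bb4 → C5.
From C5 the diatonic shape gives C5 G5 F5.

C5 G5 F5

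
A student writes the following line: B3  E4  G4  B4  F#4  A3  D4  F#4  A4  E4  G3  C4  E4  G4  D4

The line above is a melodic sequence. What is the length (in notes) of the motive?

5

15 notes total. Splitting into 3 groups of 5:
B3 E4 G4 B4 F#4 | A3 D4 F#4 A4 E4 | G3 C4 E4 G4 D4
Each cell is the previous one down a 2nd — so the unit is 5 notes.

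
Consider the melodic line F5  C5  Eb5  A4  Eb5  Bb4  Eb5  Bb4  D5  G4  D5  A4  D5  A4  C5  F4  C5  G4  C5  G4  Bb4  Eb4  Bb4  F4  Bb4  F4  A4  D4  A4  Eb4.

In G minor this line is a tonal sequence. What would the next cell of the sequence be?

A4 Eb4 G4 C4 G4 D4

With a 6-note motive the entries are F5, Eb5, D5, C5, Bb4, each down a 2nd from the previous.
So cell 6 is A4 Eb4 G4 C4 G4 D4.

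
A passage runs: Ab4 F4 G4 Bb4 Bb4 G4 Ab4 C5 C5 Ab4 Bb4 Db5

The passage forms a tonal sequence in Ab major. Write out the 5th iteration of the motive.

With a 4-note motive the entries are Ab4, Bb4, C5, each up a 2nd from the previous.
Extending up a 2nd: Db5 → Eb5.
So cell 5 is Eb5 C5 Db5 F5.

Eb5 C5 Db5 F5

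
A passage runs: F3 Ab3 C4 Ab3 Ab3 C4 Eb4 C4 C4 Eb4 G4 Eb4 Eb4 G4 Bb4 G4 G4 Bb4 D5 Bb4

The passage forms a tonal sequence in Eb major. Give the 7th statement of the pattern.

D5 F5 Ab5 F5

The 4-note cells begin on F3, Ab3, C4, Eb4, G4 — each up a 3rd from the last.
Carrying on: Bb4 → D5.
From D5 the diatonic shape gives D5 F5 Ab5 F5.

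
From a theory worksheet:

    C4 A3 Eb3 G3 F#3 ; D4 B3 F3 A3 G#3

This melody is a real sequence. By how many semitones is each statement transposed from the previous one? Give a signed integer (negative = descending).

2

With a 5-note motive the entries are C4, D4, each up a 2nd from the previous.
C4 to D4 spans +2 semitones.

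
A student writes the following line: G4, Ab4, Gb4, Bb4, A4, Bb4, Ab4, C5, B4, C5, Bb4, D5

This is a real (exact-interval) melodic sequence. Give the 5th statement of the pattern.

The 4-note cells begin on G4, A4, B4 — each up a 2nd from the last.
Carrying on: C#5 → D#5.
Statement 5 starts on D#5 and keeps the same exact contour: D#5 E5 D5 F#5.

D#5 E5 D5 F#5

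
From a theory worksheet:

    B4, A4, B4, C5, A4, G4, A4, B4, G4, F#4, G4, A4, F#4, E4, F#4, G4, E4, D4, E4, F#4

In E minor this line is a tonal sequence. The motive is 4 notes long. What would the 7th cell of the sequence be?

With a 4-note motive the entries are B4, A4, G4, F#4, E4, each down a 2nd from the previous.
Continuing the starts: D4 → C4.
From C4 the diatonic shape gives C4 B3 C4 D4.

C4 B3 C4 D4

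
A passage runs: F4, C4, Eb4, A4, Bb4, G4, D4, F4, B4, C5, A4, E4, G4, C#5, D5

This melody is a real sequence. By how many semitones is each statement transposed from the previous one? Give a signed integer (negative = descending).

The 5-note cells begin on F4, G4, A4 — each up a 2nd from the last.
F4 to G4 spans +2 semitones.

2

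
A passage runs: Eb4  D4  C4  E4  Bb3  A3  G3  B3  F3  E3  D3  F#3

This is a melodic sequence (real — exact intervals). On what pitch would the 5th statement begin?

With a 4-note motive the entries are Eb4, Bb3, F3, each down a 4th from the previous.
Extending the heads down a 4th: C3 → G2.

G2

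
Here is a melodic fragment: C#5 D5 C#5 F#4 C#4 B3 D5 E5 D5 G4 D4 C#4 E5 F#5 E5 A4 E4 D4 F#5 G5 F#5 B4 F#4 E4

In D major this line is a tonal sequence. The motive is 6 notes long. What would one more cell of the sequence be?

G5 A5 G5 C#5 G4 F#4

Unit = 6 notes; the statements start on C#5, D5, E5, F#5, moving up a 2nd each time.
Statement 5 starts on G5 and keeps the same diatonic contour: G5 A5 G5 C#5 G4 F#4.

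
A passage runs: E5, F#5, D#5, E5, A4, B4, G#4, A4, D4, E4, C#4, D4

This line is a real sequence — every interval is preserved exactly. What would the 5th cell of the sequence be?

Unit = 4 notes; the statements start on E5, A4, D4, moving down a 5th each time.
Continuing the starts: G3 → C3.
Statement 5 starts on C3 and keeps the same exact contour: C3 D3 B2 C3.

C3 D3 B2 C3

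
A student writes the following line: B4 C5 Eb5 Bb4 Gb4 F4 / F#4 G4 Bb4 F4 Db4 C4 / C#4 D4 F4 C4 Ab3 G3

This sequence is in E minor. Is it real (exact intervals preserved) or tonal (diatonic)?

Each cell has the same semitone pattern (1, 3, -5, -4, -1) — intervals are preserved exactly.
And Eb5 lies outside E minor, so the sequence is real rather than tonal.

real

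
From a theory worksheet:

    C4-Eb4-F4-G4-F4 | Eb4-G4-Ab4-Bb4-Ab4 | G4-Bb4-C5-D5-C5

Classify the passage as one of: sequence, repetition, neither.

sequence

Each 5-note cell is the previous one transposed up a 3rd.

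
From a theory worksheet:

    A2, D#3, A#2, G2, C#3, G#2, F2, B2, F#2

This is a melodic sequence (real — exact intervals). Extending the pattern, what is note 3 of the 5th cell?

Grouping in 3s, the 3rd note of each cell is A#2, G#2, F#2.
Carrying that down a 2nd forward: E2 → D2.

D2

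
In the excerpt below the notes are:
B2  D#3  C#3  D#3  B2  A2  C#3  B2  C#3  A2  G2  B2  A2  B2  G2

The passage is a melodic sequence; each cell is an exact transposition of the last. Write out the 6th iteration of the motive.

Unit = 5 notes; the statements start on B2, A2, G2, moving down a 2nd each time.
Carrying on: F2 → Eb2 → Db2.
Statement 6 starts on Db2 and keeps the same exact contour: Db2 F2 Eb2 F2 Db2.

Db2 F2 Eb2 F2 Db2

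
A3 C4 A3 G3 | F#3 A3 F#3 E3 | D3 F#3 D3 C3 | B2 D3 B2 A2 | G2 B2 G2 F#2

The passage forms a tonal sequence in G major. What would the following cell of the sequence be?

Unit = 4 notes; the statements start on A3, F#3, D3, B2, G2, moving down a 3rd each time.
From E2 the diatonic shape gives E2 G2 E2 D2.

E2 G2 E2 D2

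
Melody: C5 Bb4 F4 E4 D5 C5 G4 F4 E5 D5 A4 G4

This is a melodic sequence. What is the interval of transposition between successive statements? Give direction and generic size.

With a 4-note motive the entries are C5, D5, E5, each up a 2nd from the previous.
C5 to D5 is up a 2nd.

up a 2nd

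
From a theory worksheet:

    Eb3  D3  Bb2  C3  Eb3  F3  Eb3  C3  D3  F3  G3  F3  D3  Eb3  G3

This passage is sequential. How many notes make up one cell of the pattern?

5

There are 15 notes; a 5-note unit gives 3 cells:
Eb3 D3 Bb2 C3 Eb3 | F3 Eb3 C3 D3 F3 | G3 F3 D3 Eb3 G3
Every group is a transposition up a 2nd of the one before; no shorter unit works.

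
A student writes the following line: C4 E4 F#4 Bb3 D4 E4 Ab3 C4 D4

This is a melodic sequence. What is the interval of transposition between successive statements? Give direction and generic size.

down a 2nd

Unit = 3 notes; the statements start on C4, Bb3, Ab3, moving down a 2nd each time.
C4 to Bb3 is down a 2nd.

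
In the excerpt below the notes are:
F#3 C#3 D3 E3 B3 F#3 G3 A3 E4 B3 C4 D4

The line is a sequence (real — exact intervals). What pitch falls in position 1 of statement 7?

Grouping in 4s, the 1st note of each cell is F#3, B3, E4.
Extending up a 4th: A4 → D5 → G5 → C6.

C6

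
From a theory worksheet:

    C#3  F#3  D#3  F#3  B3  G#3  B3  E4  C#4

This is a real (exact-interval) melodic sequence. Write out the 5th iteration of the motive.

With a 3-note motive the entries are C#3, F#3, B3, each up a 4th from the previous.
Carrying on: E4 → A4.
Statement 5 starts on A4 and keeps the same exact contour: A4 D5 B4.

A4 D5 B4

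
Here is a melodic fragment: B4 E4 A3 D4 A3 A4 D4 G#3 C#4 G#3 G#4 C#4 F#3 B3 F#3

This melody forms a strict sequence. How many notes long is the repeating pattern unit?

5

15 notes total. Splitting into 3 groups of 5:
B4 E4 A3 D4 A3 | A4 D4 G#3 C#4 G#3 | G#4 C#4 F#3 B3 F#3
Each cell is the previous one down a 2nd — so the unit is 5 notes.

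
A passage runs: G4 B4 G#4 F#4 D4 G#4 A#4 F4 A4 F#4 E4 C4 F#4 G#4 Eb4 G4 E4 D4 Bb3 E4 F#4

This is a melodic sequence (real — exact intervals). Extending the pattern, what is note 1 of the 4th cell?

Db4

With 7-note cells, note 1 of each statement runs G4, F4, Eb4.
Each moves down a 2nd; the next is Db4.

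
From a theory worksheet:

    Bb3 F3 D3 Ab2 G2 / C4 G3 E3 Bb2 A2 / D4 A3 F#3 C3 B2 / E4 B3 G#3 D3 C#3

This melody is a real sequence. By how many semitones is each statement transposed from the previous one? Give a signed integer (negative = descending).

Unit = 5 notes; the statements start on Bb3, C4, D4, E4, moving up a 2nd each time.
Bb3 to C4 spans +2 semitones.

2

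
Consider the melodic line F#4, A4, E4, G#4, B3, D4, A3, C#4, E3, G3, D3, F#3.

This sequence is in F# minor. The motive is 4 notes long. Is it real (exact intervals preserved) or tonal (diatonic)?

real

Each cell has the same semitone pattern (3, -5, 4) — intervals are preserved exactly.
And G3 lies outside F# minor, so the sequence is real rather than tonal.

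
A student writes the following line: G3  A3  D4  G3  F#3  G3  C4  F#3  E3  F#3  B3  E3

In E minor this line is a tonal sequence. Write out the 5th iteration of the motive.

Taking 4-note groups, the heads are G3, F#3, E3: the pattern moves down a 2nd.
Extending down a 2nd: D3 → C3.
From C3 the diatonic shape gives C3 D3 G3 C3.

C3 D3 G3 C3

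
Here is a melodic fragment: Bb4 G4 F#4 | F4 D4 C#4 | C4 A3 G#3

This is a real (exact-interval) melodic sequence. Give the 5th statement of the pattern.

Taking 3-note groups, the heads are Bb4, F4, C4: the pattern moves down a 4th.
Extending down a 4th: G3 → D3.
From D3 the exact shape gives D3 B2 A#2.

D3 B2 A#2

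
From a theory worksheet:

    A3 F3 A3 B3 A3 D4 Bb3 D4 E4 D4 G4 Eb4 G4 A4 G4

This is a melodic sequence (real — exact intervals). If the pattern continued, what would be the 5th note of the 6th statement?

Bb5

The unit is 5 notes. Position-5 pitches of the 3 shown cells: A3, D4, G4.
Extending up a 4th: C5 → F5 → Bb5.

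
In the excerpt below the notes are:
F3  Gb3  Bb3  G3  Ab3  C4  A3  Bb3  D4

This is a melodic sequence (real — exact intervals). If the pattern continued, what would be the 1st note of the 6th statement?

Grouping in 3s, the 1st note of each cell is F3, G3, A3.
Each moves up a 2nd. Continuing: B3 → C#4 → D#4.

D#4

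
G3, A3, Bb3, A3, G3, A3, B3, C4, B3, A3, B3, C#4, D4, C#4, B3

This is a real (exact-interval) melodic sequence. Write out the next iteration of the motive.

With a 5-note motive the entries are G3, A3, B3, each up a 2nd from the previous.
Statement 4 starts on C#4 and keeps the same exact contour: C#4 D#4 E4 D#4 C#4.

C#4 D#4 E4 D#4 C#4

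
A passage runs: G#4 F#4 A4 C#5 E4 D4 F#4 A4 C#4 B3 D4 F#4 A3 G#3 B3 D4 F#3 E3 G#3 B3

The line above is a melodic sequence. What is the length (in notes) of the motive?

4

20 notes total. Splitting into 5 groups of 4:
G#4 F#4 A4 C#5 | E4 D4 F#4 A4 | C#4 B3 D4 F#4 | A3 G#3 B3 D4 | F#3 E3 G#3 B3
That's a consistent down a 3rd shift per cell, and no other grouping gives one.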